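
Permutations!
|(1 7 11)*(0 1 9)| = |(0 1 7 11 9)| = 5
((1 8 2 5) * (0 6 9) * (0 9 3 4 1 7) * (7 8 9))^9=(0 3 1 7 6 4 9)=[3, 7, 2, 1, 9, 5, 4, 6, 8, 0]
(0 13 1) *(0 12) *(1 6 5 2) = [13, 12, 1, 3, 4, 2, 5, 7, 8, 9, 10, 11, 0, 6] = (0 13 6 5 2 1 12)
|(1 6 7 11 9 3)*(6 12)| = 7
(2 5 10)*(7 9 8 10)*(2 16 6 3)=(2 5 7 9 8 10 16 6 3)=[0, 1, 5, 2, 4, 7, 3, 9, 10, 8, 16, 11, 12, 13, 14, 15, 6]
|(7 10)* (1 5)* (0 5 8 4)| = |(0 5 1 8 4)(7 10)| = 10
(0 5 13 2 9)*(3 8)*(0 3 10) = [5, 1, 9, 8, 4, 13, 6, 7, 10, 3, 0, 11, 12, 2] = (0 5 13 2 9 3 8 10)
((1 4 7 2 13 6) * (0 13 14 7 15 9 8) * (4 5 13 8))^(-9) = (15)(0 8)(1 6 13 5) = [8, 6, 2, 3, 4, 1, 13, 7, 0, 9, 10, 11, 12, 5, 14, 15]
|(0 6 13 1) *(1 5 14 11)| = |(0 6 13 5 14 11 1)| = 7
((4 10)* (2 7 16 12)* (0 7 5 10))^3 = (0 12 10 7 2 4 16 5) = [12, 1, 4, 3, 16, 0, 6, 2, 8, 9, 7, 11, 10, 13, 14, 15, 5]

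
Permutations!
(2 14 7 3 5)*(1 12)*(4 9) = [0, 12, 14, 5, 9, 2, 6, 3, 8, 4, 10, 11, 1, 13, 7] = (1 12)(2 14 7 3 5)(4 9)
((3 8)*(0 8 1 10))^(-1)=(0 10 1 3 8)=[10, 3, 2, 8, 4, 5, 6, 7, 0, 9, 1]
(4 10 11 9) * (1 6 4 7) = (1 6 4 10 11 9 7) = [0, 6, 2, 3, 10, 5, 4, 1, 8, 7, 11, 9]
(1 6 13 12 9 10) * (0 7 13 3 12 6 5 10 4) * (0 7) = (1 5 10)(3 12 9 4 7 13 6) = [0, 5, 2, 12, 7, 10, 3, 13, 8, 4, 1, 11, 9, 6]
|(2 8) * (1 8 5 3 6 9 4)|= |(1 8 2 5 3 6 9 4)|= 8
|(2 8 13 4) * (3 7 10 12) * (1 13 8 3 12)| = |(1 13 4 2 3 7 10)| = 7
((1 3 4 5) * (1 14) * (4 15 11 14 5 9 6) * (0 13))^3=(0 13)(1 11 3 14 15)=[13, 11, 2, 14, 4, 5, 6, 7, 8, 9, 10, 3, 12, 0, 15, 1]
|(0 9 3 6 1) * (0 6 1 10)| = 6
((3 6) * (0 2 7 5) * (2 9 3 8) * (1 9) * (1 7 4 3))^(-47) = (0 7 5)(1 9)(2 6 4 8 3) = [7, 9, 6, 2, 8, 0, 4, 5, 3, 1]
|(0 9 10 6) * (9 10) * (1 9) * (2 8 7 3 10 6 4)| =|(0 6)(1 9)(2 8 7 3 10 4)| =6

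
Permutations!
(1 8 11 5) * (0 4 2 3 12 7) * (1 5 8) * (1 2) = [4, 2, 3, 12, 1, 5, 6, 0, 11, 9, 10, 8, 7] = (0 4 1 2 3 12 7)(8 11)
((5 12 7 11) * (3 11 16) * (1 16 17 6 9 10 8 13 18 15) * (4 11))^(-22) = (1 9 11 18 17 3 8 12)(4 13 7 16 10 5 15 6) = [0, 9, 2, 8, 13, 15, 4, 16, 12, 11, 5, 18, 1, 7, 14, 6, 10, 3, 17]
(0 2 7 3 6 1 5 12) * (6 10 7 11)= (0 2 11 6 1 5 12)(3 10 7)= [2, 5, 11, 10, 4, 12, 1, 3, 8, 9, 7, 6, 0]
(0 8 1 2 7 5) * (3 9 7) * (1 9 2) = (0 8 9 7 5)(2 3) = [8, 1, 3, 2, 4, 0, 6, 5, 9, 7]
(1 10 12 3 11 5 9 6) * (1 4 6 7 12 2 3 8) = (1 10 2 3 11 5 9 7 12 8)(4 6) = [0, 10, 3, 11, 6, 9, 4, 12, 1, 7, 2, 5, 8]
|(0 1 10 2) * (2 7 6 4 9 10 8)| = |(0 1 8 2)(4 9 10 7 6)| = 20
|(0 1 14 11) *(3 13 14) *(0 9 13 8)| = |(0 1 3 8)(9 13 14 11)| = 4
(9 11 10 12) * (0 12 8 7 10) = [12, 1, 2, 3, 4, 5, 6, 10, 7, 11, 8, 0, 9] = (0 12 9 11)(7 10 8)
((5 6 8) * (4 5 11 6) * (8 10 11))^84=(11)=[0, 1, 2, 3, 4, 5, 6, 7, 8, 9, 10, 11]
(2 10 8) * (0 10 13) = (0 10 8 2 13) = [10, 1, 13, 3, 4, 5, 6, 7, 2, 9, 8, 11, 12, 0]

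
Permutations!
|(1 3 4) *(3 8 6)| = 5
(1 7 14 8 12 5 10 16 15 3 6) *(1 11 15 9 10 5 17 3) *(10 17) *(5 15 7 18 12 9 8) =[0, 18, 2, 6, 4, 15, 11, 14, 9, 17, 16, 7, 10, 13, 5, 1, 8, 3, 12] =(1 18 12 10 16 8 9 17 3 6 11 7 14 5 15)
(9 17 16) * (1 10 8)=(1 10 8)(9 17 16)=[0, 10, 2, 3, 4, 5, 6, 7, 1, 17, 8, 11, 12, 13, 14, 15, 9, 16]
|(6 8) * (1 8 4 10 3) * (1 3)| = |(1 8 6 4 10)| = 5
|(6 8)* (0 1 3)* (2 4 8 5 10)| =6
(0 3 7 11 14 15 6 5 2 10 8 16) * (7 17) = (0 3 17 7 11 14 15 6 5 2 10 8 16) = [3, 1, 10, 17, 4, 2, 5, 11, 16, 9, 8, 14, 12, 13, 15, 6, 0, 7]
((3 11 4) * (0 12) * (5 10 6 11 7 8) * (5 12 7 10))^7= (0 12 8 7)(3 6 4 10 11)= [12, 1, 2, 6, 10, 5, 4, 0, 7, 9, 11, 3, 8]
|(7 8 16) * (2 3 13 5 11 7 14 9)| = |(2 3 13 5 11 7 8 16 14 9)| = 10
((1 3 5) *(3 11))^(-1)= (1 5 3 11)= [0, 5, 2, 11, 4, 3, 6, 7, 8, 9, 10, 1]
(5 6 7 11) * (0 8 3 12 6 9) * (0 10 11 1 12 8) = (1 12 6 7)(3 8)(5 9 10 11) = [0, 12, 2, 8, 4, 9, 7, 1, 3, 10, 11, 5, 6]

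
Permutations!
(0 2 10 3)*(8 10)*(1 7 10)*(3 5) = (0 2 8 1 7 10 5 3) = [2, 7, 8, 0, 4, 3, 6, 10, 1, 9, 5]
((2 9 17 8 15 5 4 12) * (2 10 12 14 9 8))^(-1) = (2 17 9 14 4 5 15 8)(10 12) = [0, 1, 17, 3, 5, 15, 6, 7, 2, 14, 12, 11, 10, 13, 4, 8, 16, 9]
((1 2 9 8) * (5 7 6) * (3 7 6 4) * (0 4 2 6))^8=(0 6 8 2 3)(1 9 7 4 5)=[6, 9, 3, 0, 5, 1, 8, 4, 2, 7]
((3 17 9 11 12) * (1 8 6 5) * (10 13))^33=[0, 8, 2, 11, 4, 1, 5, 7, 6, 3, 13, 17, 9, 10, 14, 15, 16, 12]=(1 8 6 5)(3 11 17 12 9)(10 13)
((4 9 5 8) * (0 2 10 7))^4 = (10) = [0, 1, 2, 3, 4, 5, 6, 7, 8, 9, 10]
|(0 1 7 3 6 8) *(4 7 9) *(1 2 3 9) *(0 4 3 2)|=6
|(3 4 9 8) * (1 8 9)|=4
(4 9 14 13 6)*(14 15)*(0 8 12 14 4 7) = (0 8 12 14 13 6 7)(4 9 15) = [8, 1, 2, 3, 9, 5, 7, 0, 12, 15, 10, 11, 14, 6, 13, 4]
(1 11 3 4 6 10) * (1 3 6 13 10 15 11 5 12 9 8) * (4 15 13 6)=[0, 5, 2, 15, 6, 12, 13, 7, 1, 8, 3, 4, 9, 10, 14, 11]=(1 5 12 9 8)(3 15 11 4 6 13 10)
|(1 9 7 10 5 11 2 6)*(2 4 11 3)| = |(1 9 7 10 5 3 2 6)(4 11)| = 8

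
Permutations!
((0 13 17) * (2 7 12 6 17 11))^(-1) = [17, 1, 11, 3, 4, 5, 12, 2, 8, 9, 10, 13, 7, 0, 14, 15, 16, 6] = (0 17 6 12 7 2 11 13)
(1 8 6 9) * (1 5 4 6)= (1 8)(4 6 9 5)= [0, 8, 2, 3, 6, 4, 9, 7, 1, 5]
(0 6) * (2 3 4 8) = (0 6)(2 3 4 8) = [6, 1, 3, 4, 8, 5, 0, 7, 2]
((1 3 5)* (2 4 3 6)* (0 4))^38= (0 5 2 3 6 4 1)= [5, 0, 3, 6, 1, 2, 4]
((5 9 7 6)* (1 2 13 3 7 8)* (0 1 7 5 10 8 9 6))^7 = [10, 8, 7, 1, 4, 2, 13, 6, 5, 9, 3, 11, 12, 0] = (0 10 3 1 8 5 2 7 6 13)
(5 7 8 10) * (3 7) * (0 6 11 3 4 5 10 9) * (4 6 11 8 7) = (0 11 3 4 5 6 8 9) = [11, 1, 2, 4, 5, 6, 8, 7, 9, 0, 10, 3]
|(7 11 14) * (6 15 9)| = 3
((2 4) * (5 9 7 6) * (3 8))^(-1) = [0, 1, 4, 8, 2, 6, 7, 9, 3, 5] = (2 4)(3 8)(5 6 7 9)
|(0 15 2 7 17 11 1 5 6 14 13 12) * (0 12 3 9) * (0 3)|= |(0 15 2 7 17 11 1 5 6 14 13)(3 9)|= 22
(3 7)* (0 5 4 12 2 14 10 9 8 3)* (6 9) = [5, 1, 14, 7, 12, 4, 9, 0, 3, 8, 6, 11, 2, 13, 10] = (0 5 4 12 2 14 10 6 9 8 3 7)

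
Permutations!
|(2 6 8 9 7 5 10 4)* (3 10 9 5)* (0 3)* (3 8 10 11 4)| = |(0 8 5 9 7)(2 6 10 3 11 4)| = 30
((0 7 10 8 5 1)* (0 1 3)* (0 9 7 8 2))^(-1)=(0 2 10 7 9 3 5 8)=[2, 1, 10, 5, 4, 8, 6, 9, 0, 3, 7]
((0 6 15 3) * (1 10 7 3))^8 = [6, 10, 2, 0, 4, 5, 15, 3, 8, 9, 7, 11, 12, 13, 14, 1] = (0 6 15 1 10 7 3)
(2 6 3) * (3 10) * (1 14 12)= (1 14 12)(2 6 10 3)= [0, 14, 6, 2, 4, 5, 10, 7, 8, 9, 3, 11, 1, 13, 12]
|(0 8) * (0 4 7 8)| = 3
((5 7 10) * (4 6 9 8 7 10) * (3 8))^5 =(3 9 6 4 7 8)(5 10) =[0, 1, 2, 9, 7, 10, 4, 8, 3, 6, 5]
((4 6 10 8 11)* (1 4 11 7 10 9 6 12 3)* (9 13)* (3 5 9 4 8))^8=(1 10 8 3 7)(4 5 6)(9 13 12)=[0, 10, 2, 7, 5, 6, 4, 1, 3, 13, 8, 11, 9, 12]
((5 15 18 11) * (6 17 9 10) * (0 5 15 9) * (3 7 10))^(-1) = [17, 1, 2, 9, 4, 0, 10, 3, 8, 5, 7, 18, 12, 13, 14, 11, 16, 6, 15] = (0 17 6 10 7 3 9 5)(11 18 15)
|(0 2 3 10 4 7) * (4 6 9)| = 8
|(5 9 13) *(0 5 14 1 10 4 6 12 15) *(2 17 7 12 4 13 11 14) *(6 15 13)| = |(0 5 9 11 14 1 10 6 4 15)(2 17 7 12 13)| = 10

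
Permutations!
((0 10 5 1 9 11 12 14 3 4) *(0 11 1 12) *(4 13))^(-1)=(0 11 4 13 3 14 12 5 10)(1 9)=[11, 9, 2, 14, 13, 10, 6, 7, 8, 1, 0, 4, 5, 3, 12]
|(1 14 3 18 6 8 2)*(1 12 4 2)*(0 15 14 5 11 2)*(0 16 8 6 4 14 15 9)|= 22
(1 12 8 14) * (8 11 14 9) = (1 12 11 14)(8 9) = [0, 12, 2, 3, 4, 5, 6, 7, 9, 8, 10, 14, 11, 13, 1]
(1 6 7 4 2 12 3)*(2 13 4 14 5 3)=[0, 6, 12, 1, 13, 3, 7, 14, 8, 9, 10, 11, 2, 4, 5]=(1 6 7 14 5 3)(2 12)(4 13)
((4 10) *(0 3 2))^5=[2, 1, 3, 0, 10, 5, 6, 7, 8, 9, 4]=(0 2 3)(4 10)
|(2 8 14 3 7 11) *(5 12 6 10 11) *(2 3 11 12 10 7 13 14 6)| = |(2 8 6 7 5 10 12)(3 13 14 11)| = 28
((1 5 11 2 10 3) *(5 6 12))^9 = [0, 6, 10, 1, 4, 11, 12, 7, 8, 9, 3, 2, 5] = (1 6 12 5 11 2 10 3)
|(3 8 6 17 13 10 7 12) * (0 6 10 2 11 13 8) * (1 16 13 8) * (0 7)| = |(0 6 17 1 16 13 2 11 8 10)(3 7 12)| = 30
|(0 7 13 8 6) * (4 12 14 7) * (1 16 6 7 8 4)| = |(0 1 16 6)(4 12 14 8 7 13)| = 12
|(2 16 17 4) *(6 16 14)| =|(2 14 6 16 17 4)| =6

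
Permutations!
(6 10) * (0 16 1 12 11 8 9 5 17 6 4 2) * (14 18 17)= [16, 12, 0, 3, 2, 14, 10, 7, 9, 5, 4, 8, 11, 13, 18, 15, 1, 6, 17]= (0 16 1 12 11 8 9 5 14 18 17 6 10 4 2)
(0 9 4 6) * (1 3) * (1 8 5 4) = [9, 3, 2, 8, 6, 4, 0, 7, 5, 1] = (0 9 1 3 8 5 4 6)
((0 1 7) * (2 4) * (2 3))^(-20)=(0 1 7)(2 4 3)=[1, 7, 4, 2, 3, 5, 6, 0]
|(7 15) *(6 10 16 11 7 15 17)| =6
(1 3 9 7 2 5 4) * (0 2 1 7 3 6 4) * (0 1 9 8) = (0 2 5 1 6 4 7 9 3 8) = [2, 6, 5, 8, 7, 1, 4, 9, 0, 3]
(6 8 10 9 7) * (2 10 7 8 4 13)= (2 10 9 8 7 6 4 13)= [0, 1, 10, 3, 13, 5, 4, 6, 7, 8, 9, 11, 12, 2]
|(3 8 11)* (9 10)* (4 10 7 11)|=|(3 8 4 10 9 7 11)|=7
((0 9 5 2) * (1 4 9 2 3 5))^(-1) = (0 2)(1 9 4)(3 5) = [2, 9, 0, 5, 1, 3, 6, 7, 8, 4]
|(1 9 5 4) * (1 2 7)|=|(1 9 5 4 2 7)|=6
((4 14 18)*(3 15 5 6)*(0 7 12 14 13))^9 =(0 12 18 13 7 14 4)(3 15 5 6) =[12, 1, 2, 15, 0, 6, 3, 14, 8, 9, 10, 11, 18, 7, 4, 5, 16, 17, 13]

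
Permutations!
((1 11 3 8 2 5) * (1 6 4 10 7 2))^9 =[0, 11, 4, 8, 2, 10, 7, 6, 1, 9, 5, 3] =(1 11 3 8)(2 4)(5 10)(6 7)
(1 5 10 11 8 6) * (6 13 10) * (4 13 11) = (1 5 6)(4 13 10)(8 11) = [0, 5, 2, 3, 13, 6, 1, 7, 11, 9, 4, 8, 12, 10]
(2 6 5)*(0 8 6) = (0 8 6 5 2) = [8, 1, 0, 3, 4, 2, 5, 7, 6]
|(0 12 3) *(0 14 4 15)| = 6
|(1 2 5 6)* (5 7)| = 5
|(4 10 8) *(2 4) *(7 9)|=4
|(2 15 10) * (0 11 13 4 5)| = 15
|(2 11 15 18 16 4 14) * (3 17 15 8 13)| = |(2 11 8 13 3 17 15 18 16 4 14)| = 11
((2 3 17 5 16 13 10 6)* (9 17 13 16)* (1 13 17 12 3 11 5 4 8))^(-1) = [0, 8, 6, 12, 17, 11, 10, 7, 4, 5, 13, 2, 9, 1, 14, 15, 16, 3] = (1 8 4 17 3 12 9 5 11 2 6 10 13)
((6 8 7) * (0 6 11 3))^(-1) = [3, 1, 2, 11, 4, 5, 0, 8, 6, 9, 10, 7] = (0 3 11 7 8 6)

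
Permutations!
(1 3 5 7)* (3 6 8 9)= (1 6 8 9 3 5 7)= [0, 6, 2, 5, 4, 7, 8, 1, 9, 3]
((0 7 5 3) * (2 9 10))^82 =(0 5)(2 9 10)(3 7) =[5, 1, 9, 7, 4, 0, 6, 3, 8, 10, 2]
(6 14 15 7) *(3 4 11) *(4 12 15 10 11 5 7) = (3 12 15 4 5 7 6 14 10 11) = [0, 1, 2, 12, 5, 7, 14, 6, 8, 9, 11, 3, 15, 13, 10, 4]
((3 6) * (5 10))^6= [0, 1, 2, 3, 4, 5, 6, 7, 8, 9, 10]= (10)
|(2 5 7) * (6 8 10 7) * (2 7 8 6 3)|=6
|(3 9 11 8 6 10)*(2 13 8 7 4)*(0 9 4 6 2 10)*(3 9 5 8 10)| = |(0 5 8 2 13 10 9 11 7 6)(3 4)| = 10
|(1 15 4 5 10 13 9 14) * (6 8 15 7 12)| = |(1 7 12 6 8 15 4 5 10 13 9 14)| = 12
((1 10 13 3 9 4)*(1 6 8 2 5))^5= (1 4)(2 3)(5 9)(6 10)(8 13)= [0, 4, 3, 2, 1, 9, 10, 7, 13, 5, 6, 11, 12, 8]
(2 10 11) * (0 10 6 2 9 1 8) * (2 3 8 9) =[10, 9, 6, 8, 4, 5, 3, 7, 0, 1, 11, 2] =(0 10 11 2 6 3 8)(1 9)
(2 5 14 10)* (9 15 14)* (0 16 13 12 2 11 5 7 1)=(0 16 13 12 2 7 1)(5 9 15 14 10 11)=[16, 0, 7, 3, 4, 9, 6, 1, 8, 15, 11, 5, 2, 12, 10, 14, 13]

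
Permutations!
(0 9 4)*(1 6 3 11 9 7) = (0 7 1 6 3 11 9 4) = [7, 6, 2, 11, 0, 5, 3, 1, 8, 4, 10, 9]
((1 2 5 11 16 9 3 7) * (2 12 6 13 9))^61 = [0, 3, 5, 13, 4, 11, 1, 9, 8, 6, 10, 16, 7, 12, 14, 15, 2] = (1 3 13 12 7 9 6)(2 5 11 16)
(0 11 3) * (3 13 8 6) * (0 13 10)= (0 11 10)(3 13 8 6)= [11, 1, 2, 13, 4, 5, 3, 7, 6, 9, 0, 10, 12, 8]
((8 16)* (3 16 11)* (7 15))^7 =[0, 1, 2, 11, 4, 5, 6, 15, 16, 9, 10, 8, 12, 13, 14, 7, 3] =(3 11 8 16)(7 15)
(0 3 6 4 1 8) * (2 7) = (0 3 6 4 1 8)(2 7) = [3, 8, 7, 6, 1, 5, 4, 2, 0]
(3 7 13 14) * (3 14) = (14)(3 7 13) = [0, 1, 2, 7, 4, 5, 6, 13, 8, 9, 10, 11, 12, 3, 14]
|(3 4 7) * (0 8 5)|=3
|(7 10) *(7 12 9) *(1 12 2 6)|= 7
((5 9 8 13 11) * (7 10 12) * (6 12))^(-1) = (5 11 13 8 9)(6 10 7 12) = [0, 1, 2, 3, 4, 11, 10, 12, 9, 5, 7, 13, 6, 8]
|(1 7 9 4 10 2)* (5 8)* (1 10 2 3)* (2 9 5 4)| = 9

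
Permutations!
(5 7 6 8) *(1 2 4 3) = (1 2 4 3)(5 7 6 8) = [0, 2, 4, 1, 3, 7, 8, 6, 5]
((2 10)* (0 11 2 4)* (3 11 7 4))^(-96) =[0, 1, 2, 3, 4, 5, 6, 7, 8, 9, 10, 11] =(11)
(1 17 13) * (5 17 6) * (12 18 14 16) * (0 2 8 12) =(0 2 8 12 18 14 16)(1 6 5 17 13) =[2, 6, 8, 3, 4, 17, 5, 7, 12, 9, 10, 11, 18, 1, 16, 15, 0, 13, 14]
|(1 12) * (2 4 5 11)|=|(1 12)(2 4 5 11)|=4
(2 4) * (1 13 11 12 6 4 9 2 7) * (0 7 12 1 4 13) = (0 7 4 12 6 13 11 1)(2 9) = [7, 0, 9, 3, 12, 5, 13, 4, 8, 2, 10, 1, 6, 11]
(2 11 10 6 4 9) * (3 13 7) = (2 11 10 6 4 9)(3 13 7) = [0, 1, 11, 13, 9, 5, 4, 3, 8, 2, 6, 10, 12, 7]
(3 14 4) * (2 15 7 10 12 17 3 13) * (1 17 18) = [0, 17, 15, 14, 13, 5, 6, 10, 8, 9, 12, 11, 18, 2, 4, 7, 16, 3, 1] = (1 17 3 14 4 13 2 15 7 10 12 18)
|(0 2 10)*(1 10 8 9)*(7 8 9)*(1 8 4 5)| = |(0 2 9 8 7 4 5 1 10)| = 9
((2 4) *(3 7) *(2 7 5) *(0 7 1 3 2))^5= (0 3 4 7 5 1 2)= [3, 2, 0, 4, 7, 1, 6, 5]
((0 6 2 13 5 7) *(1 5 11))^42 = (0 2 11 5)(1 7 6 13) = [2, 7, 11, 3, 4, 0, 13, 6, 8, 9, 10, 5, 12, 1]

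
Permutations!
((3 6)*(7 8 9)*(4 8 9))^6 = [0, 1, 2, 3, 4, 5, 6, 7, 8, 9] = (9)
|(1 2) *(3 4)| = 2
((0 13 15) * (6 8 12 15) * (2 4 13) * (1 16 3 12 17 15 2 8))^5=(0 8 17 15)(1 4 3 6 2 16 13 12)=[8, 4, 16, 6, 3, 5, 2, 7, 17, 9, 10, 11, 1, 12, 14, 0, 13, 15]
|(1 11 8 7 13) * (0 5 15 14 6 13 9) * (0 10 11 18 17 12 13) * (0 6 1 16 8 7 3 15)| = 20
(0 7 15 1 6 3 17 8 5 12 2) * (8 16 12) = [7, 6, 0, 17, 4, 8, 3, 15, 5, 9, 10, 11, 2, 13, 14, 1, 12, 16] = (0 7 15 1 6 3 17 16 12 2)(5 8)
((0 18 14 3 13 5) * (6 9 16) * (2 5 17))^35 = (0 3 2 18 13 5 14 17)(6 16 9) = [3, 1, 18, 2, 4, 14, 16, 7, 8, 6, 10, 11, 12, 5, 17, 15, 9, 0, 13]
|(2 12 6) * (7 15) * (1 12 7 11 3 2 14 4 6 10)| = |(1 12 10)(2 7 15 11 3)(4 6 14)| = 15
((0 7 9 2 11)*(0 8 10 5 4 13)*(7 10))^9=(0 13 4 5 10)(2 9 7 8 11)=[13, 1, 9, 3, 5, 10, 6, 8, 11, 7, 0, 2, 12, 4]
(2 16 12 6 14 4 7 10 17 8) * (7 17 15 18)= [0, 1, 16, 3, 17, 5, 14, 10, 2, 9, 15, 11, 6, 13, 4, 18, 12, 8, 7]= (2 16 12 6 14 4 17 8)(7 10 15 18)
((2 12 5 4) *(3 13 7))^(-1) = (2 4 5 12)(3 7 13) = [0, 1, 4, 7, 5, 12, 6, 13, 8, 9, 10, 11, 2, 3]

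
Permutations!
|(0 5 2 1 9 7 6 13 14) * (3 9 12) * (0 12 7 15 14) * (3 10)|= |(0 5 2 1 7 6 13)(3 9 15 14 12 10)|= 42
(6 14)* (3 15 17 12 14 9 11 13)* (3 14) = (3 15 17 12)(6 9 11 13 14) = [0, 1, 2, 15, 4, 5, 9, 7, 8, 11, 10, 13, 3, 14, 6, 17, 16, 12]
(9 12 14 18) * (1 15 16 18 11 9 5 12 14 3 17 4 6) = (1 15 16 18 5 12 3 17 4 6)(9 14 11) = [0, 15, 2, 17, 6, 12, 1, 7, 8, 14, 10, 9, 3, 13, 11, 16, 18, 4, 5]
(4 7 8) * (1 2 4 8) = (8)(1 2 4 7) = [0, 2, 4, 3, 7, 5, 6, 1, 8]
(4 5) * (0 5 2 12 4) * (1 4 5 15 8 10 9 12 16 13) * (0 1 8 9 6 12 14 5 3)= (0 15 9 14 5 1 4 2 16 13 8 10 6 12 3)= [15, 4, 16, 0, 2, 1, 12, 7, 10, 14, 6, 11, 3, 8, 5, 9, 13]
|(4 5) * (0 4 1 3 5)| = 6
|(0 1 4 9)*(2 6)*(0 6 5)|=|(0 1 4 9 6 2 5)|=7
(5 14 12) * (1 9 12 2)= (1 9 12 5 14 2)= [0, 9, 1, 3, 4, 14, 6, 7, 8, 12, 10, 11, 5, 13, 2]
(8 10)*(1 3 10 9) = (1 3 10 8 9) = [0, 3, 2, 10, 4, 5, 6, 7, 9, 1, 8]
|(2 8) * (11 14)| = 2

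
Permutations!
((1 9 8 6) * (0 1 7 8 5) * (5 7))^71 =[1, 9, 2, 3, 4, 0, 5, 8, 6, 7] =(0 1 9 7 8 6 5)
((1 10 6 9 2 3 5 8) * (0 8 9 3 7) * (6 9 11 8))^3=(0 5 1 2 6 11 10 7 3 8 9)=[5, 2, 6, 8, 4, 1, 11, 3, 9, 0, 7, 10]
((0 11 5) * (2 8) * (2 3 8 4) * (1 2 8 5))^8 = (11) = [0, 1, 2, 3, 4, 5, 6, 7, 8, 9, 10, 11]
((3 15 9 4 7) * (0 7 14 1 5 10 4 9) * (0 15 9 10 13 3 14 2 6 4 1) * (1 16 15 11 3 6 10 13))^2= (0 14 7)(2 16 11 9 6)(3 13 4 10 15)= [14, 1, 16, 13, 10, 5, 2, 0, 8, 6, 15, 9, 12, 4, 7, 3, 11]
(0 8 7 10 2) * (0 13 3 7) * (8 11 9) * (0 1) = (0 11 9 8 1)(2 13 3 7 10) = [11, 0, 13, 7, 4, 5, 6, 10, 1, 8, 2, 9, 12, 3]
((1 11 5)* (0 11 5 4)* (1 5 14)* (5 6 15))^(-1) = [4, 14, 2, 3, 11, 15, 5, 7, 8, 9, 10, 0, 12, 13, 1, 6] = (0 4 11)(1 14)(5 15 6)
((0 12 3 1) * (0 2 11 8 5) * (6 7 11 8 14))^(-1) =(0 5 8 2 1 3 12)(6 14 11 7) =[5, 3, 1, 12, 4, 8, 14, 6, 2, 9, 10, 7, 0, 13, 11]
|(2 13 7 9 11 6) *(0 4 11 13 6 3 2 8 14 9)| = 11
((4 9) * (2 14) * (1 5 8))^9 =(2 14)(4 9) =[0, 1, 14, 3, 9, 5, 6, 7, 8, 4, 10, 11, 12, 13, 2]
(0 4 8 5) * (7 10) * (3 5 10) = (0 4 8 10 7 3 5) = [4, 1, 2, 5, 8, 0, 6, 3, 10, 9, 7]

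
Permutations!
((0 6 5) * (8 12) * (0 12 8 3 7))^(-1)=[7, 1, 2, 12, 4, 6, 0, 3, 8, 9, 10, 11, 5]=(0 7 3 12 5 6)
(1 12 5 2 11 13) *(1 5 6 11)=(1 12 6 11 13 5 2)=[0, 12, 1, 3, 4, 2, 11, 7, 8, 9, 10, 13, 6, 5]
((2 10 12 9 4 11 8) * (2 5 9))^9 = [0, 1, 2, 3, 9, 8, 6, 7, 11, 5, 10, 4, 12] = (12)(4 9 5 8 11)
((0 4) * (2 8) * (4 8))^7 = [4, 1, 8, 3, 2, 5, 6, 7, 0] = (0 4 2 8)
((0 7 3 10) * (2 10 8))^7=(0 7 3 8 2 10)=[7, 1, 10, 8, 4, 5, 6, 3, 2, 9, 0]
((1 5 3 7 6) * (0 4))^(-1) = (0 4)(1 6 7 3 5) = [4, 6, 2, 5, 0, 1, 7, 3]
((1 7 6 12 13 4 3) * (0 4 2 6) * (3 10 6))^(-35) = (0 13)(1 6)(2 4)(3 10)(7 12) = [13, 6, 4, 10, 2, 5, 1, 12, 8, 9, 3, 11, 7, 0]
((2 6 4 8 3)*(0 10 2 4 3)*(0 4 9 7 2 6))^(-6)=[10, 1, 0, 9, 4, 5, 3, 2, 8, 7, 6]=(0 10 6 3 9 7 2)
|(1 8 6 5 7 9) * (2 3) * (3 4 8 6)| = |(1 6 5 7 9)(2 4 8 3)| = 20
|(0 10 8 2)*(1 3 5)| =12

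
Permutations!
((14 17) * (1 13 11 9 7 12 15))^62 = [0, 15, 2, 3, 4, 5, 6, 9, 8, 11, 10, 13, 7, 1, 14, 12, 16, 17] = (17)(1 15 12 7 9 11 13)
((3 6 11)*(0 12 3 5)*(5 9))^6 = (0 5 9 11 6 3 12) = [5, 1, 2, 12, 4, 9, 3, 7, 8, 11, 10, 6, 0]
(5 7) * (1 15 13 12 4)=[0, 15, 2, 3, 1, 7, 6, 5, 8, 9, 10, 11, 4, 12, 14, 13]=(1 15 13 12 4)(5 7)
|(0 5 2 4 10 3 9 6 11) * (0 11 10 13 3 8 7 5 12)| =10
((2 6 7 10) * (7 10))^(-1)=(2 10 6)=[0, 1, 10, 3, 4, 5, 2, 7, 8, 9, 6]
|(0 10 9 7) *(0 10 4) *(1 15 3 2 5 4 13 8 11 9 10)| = 12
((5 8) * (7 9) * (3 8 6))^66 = (9)(3 5)(6 8) = [0, 1, 2, 5, 4, 3, 8, 7, 6, 9]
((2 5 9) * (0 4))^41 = (0 4)(2 9 5) = [4, 1, 9, 3, 0, 2, 6, 7, 8, 5]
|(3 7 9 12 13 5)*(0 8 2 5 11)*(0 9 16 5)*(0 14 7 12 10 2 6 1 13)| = |(0 8 6 1 13 11 9 10 2 14 7 16 5 3 12)| = 15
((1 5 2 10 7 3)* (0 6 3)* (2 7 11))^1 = (0 6 3 1 5 7)(2 10 11) = [6, 5, 10, 1, 4, 7, 3, 0, 8, 9, 11, 2]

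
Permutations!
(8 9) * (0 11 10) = [11, 1, 2, 3, 4, 5, 6, 7, 9, 8, 0, 10] = (0 11 10)(8 9)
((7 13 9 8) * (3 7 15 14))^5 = [0, 1, 2, 15, 4, 5, 6, 14, 13, 7, 10, 11, 12, 3, 8, 9] = (3 15 9 7 14 8 13)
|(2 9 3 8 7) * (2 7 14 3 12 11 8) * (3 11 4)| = |(2 9 12 4 3)(8 14 11)| = 15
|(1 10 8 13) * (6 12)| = 4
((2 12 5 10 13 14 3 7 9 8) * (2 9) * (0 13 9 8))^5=(0 2)(3 10)(5 14)(7 9)(12 13)=[2, 1, 0, 10, 4, 14, 6, 9, 8, 7, 3, 11, 13, 12, 5]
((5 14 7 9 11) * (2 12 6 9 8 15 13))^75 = (2 15 7 5 9 12 13 8 14 11 6) = [0, 1, 15, 3, 4, 9, 2, 5, 14, 12, 10, 6, 13, 8, 11, 7]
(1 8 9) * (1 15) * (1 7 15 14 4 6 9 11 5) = (1 8 11 5)(4 6 9 14)(7 15) = [0, 8, 2, 3, 6, 1, 9, 15, 11, 14, 10, 5, 12, 13, 4, 7]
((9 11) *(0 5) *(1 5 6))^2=[1, 0, 2, 3, 4, 6, 5, 7, 8, 9, 10, 11]=(11)(0 1)(5 6)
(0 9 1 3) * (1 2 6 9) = (0 1 3)(2 6 9) = [1, 3, 6, 0, 4, 5, 9, 7, 8, 2]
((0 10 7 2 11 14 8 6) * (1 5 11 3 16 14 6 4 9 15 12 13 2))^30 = (16)(0 7 5 6 10 1 11) = [7, 11, 2, 3, 4, 6, 10, 5, 8, 9, 1, 0, 12, 13, 14, 15, 16]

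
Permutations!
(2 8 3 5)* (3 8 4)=(8)(2 4 3 5)=[0, 1, 4, 5, 3, 2, 6, 7, 8]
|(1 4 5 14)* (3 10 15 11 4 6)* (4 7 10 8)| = 28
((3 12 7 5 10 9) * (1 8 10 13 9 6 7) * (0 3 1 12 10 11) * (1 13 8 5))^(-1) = (0 11 8 5 1 7 6 10 3)(9 13) = [11, 7, 2, 0, 4, 1, 10, 6, 5, 13, 3, 8, 12, 9]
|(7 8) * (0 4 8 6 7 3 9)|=10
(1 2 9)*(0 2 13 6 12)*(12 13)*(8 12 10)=[2, 10, 9, 3, 4, 5, 13, 7, 12, 1, 8, 11, 0, 6]=(0 2 9 1 10 8 12)(6 13)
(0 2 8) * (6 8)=[2, 1, 6, 3, 4, 5, 8, 7, 0]=(0 2 6 8)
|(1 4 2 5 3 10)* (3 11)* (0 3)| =8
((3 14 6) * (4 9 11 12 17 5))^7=(3 14 6)(4 9 11 12 17 5)=[0, 1, 2, 14, 9, 4, 3, 7, 8, 11, 10, 12, 17, 13, 6, 15, 16, 5]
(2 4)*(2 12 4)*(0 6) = (0 6)(4 12) = [6, 1, 2, 3, 12, 5, 0, 7, 8, 9, 10, 11, 4]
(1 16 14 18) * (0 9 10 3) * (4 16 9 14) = (0 14 18 1 9 10 3)(4 16) = [14, 9, 2, 0, 16, 5, 6, 7, 8, 10, 3, 11, 12, 13, 18, 15, 4, 17, 1]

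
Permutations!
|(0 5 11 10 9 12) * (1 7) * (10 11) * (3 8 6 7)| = 5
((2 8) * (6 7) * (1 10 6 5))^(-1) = (1 5 7 6 10)(2 8) = [0, 5, 8, 3, 4, 7, 10, 6, 2, 9, 1]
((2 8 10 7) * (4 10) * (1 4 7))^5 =(1 10 4)(2 7 8) =[0, 10, 7, 3, 1, 5, 6, 8, 2, 9, 4]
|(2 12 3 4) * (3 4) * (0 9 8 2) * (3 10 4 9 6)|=|(0 6 3 10 4)(2 12 9 8)|=20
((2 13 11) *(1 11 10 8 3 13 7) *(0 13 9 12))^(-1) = [12, 7, 11, 8, 4, 5, 6, 2, 10, 3, 13, 1, 9, 0] = (0 12 9 3 8 10 13)(1 7 2 11)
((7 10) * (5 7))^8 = (5 10 7) = [0, 1, 2, 3, 4, 10, 6, 5, 8, 9, 7]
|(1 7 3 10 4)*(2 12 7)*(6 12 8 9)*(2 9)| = |(1 9 6 12 7 3 10 4)(2 8)| = 8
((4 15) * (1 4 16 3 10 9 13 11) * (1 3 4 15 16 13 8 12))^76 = (16)(1 3 12 11 8 13 9 15 10) = [0, 3, 2, 12, 4, 5, 6, 7, 13, 15, 1, 8, 11, 9, 14, 10, 16]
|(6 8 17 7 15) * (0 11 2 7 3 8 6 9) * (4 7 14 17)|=11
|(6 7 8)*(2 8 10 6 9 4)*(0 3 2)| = |(0 3 2 8 9 4)(6 7 10)| = 6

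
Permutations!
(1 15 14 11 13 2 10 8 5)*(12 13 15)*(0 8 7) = (0 8 5 1 12 13 2 10 7)(11 15 14) = [8, 12, 10, 3, 4, 1, 6, 0, 5, 9, 7, 15, 13, 2, 11, 14]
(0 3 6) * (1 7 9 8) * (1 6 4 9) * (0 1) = (0 3 4 9 8 6 1 7) = [3, 7, 2, 4, 9, 5, 1, 0, 6, 8]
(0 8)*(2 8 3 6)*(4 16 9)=(0 3 6 2 8)(4 16 9)=[3, 1, 8, 6, 16, 5, 2, 7, 0, 4, 10, 11, 12, 13, 14, 15, 9]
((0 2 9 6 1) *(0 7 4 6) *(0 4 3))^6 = (0 7 6 9)(1 4 2 3) = [7, 4, 3, 1, 2, 5, 9, 6, 8, 0]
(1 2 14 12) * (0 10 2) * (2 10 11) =(0 11 2 14 12 1) =[11, 0, 14, 3, 4, 5, 6, 7, 8, 9, 10, 2, 1, 13, 12]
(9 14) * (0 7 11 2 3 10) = (0 7 11 2 3 10)(9 14) = [7, 1, 3, 10, 4, 5, 6, 11, 8, 14, 0, 2, 12, 13, 9]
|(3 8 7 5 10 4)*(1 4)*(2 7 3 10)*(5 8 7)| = |(1 4 10)(2 5)(3 7 8)| = 6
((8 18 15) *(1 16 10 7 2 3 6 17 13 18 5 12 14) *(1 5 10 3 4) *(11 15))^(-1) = (1 4 2 7 10 8 15 11 18 13 17 6 3 16)(5 14 12) = [0, 4, 7, 16, 2, 14, 3, 10, 15, 9, 8, 18, 5, 17, 12, 11, 1, 6, 13]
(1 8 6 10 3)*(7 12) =[0, 8, 2, 1, 4, 5, 10, 12, 6, 9, 3, 11, 7] =(1 8 6 10 3)(7 12)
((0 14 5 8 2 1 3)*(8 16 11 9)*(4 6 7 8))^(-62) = (0 16 4 8 3 5 9 7 1 14 11 6 2) = [16, 14, 0, 5, 8, 9, 2, 1, 3, 7, 10, 6, 12, 13, 11, 15, 4]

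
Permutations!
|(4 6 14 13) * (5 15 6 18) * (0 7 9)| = 21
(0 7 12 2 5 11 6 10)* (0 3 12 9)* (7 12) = (0 12 2 5 11 6 10 3 7 9) = [12, 1, 5, 7, 4, 11, 10, 9, 8, 0, 3, 6, 2]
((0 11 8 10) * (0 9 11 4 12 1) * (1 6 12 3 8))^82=(12)(0 3 10 11)(1 4 8 9)=[3, 4, 2, 10, 8, 5, 6, 7, 9, 1, 11, 0, 12]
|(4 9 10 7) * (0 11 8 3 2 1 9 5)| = 11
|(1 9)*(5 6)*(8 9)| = 6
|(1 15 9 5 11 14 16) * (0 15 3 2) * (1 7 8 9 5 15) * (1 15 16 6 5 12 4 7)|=|(0 15 12 4 7 8 9 16 1 3 2)(5 11 14 6)|=44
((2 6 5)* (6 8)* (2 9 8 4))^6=(5 8)(6 9)=[0, 1, 2, 3, 4, 8, 9, 7, 5, 6]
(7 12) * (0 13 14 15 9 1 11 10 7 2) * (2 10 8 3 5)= (0 13 14 15 9 1 11 8 3 5 2)(7 12 10)= [13, 11, 0, 5, 4, 2, 6, 12, 3, 1, 7, 8, 10, 14, 15, 9]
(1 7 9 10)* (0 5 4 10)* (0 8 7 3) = [5, 3, 2, 0, 10, 4, 6, 9, 7, 8, 1] = (0 5 4 10 1 3)(7 9 8)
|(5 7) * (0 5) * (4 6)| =6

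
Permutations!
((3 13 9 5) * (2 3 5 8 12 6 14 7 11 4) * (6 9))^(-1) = [0, 1, 4, 2, 11, 5, 13, 14, 9, 12, 10, 7, 8, 3, 6] = (2 4 11 7 14 6 13 3)(8 9 12)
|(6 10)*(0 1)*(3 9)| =|(0 1)(3 9)(6 10)| =2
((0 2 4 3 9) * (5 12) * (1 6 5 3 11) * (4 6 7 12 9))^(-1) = (0 9 5 6 2)(1 11 4 3 12 7) = [9, 11, 0, 12, 3, 6, 2, 1, 8, 5, 10, 4, 7]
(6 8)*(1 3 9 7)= (1 3 9 7)(6 8)= [0, 3, 2, 9, 4, 5, 8, 1, 6, 7]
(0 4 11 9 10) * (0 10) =(0 4 11 9) =[4, 1, 2, 3, 11, 5, 6, 7, 8, 0, 10, 9]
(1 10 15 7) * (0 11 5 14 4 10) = [11, 0, 2, 3, 10, 14, 6, 1, 8, 9, 15, 5, 12, 13, 4, 7] = (0 11 5 14 4 10 15 7 1)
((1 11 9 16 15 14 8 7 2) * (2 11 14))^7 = (1 15 9 7 14 2 16 11 8) = [0, 15, 16, 3, 4, 5, 6, 14, 1, 7, 10, 8, 12, 13, 2, 9, 11]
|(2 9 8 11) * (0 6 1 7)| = 4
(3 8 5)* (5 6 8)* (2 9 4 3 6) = (2 9 4 3 5 6 8) = [0, 1, 9, 5, 3, 6, 8, 7, 2, 4]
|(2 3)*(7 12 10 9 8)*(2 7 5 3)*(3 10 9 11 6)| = 9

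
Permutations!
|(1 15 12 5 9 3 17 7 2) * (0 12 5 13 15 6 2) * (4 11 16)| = 9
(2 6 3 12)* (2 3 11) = (2 6 11)(3 12) = [0, 1, 6, 12, 4, 5, 11, 7, 8, 9, 10, 2, 3]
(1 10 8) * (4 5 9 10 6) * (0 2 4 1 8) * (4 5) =[2, 6, 5, 3, 4, 9, 1, 7, 8, 10, 0] =(0 2 5 9 10)(1 6)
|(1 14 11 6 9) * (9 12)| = 6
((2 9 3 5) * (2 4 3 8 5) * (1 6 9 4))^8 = (1 8 6 5 9)(2 3 4) = [0, 8, 3, 4, 2, 9, 5, 7, 6, 1]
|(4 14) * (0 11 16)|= 6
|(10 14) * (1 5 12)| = 6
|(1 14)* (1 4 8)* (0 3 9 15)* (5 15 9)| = 4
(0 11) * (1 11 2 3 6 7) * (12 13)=(0 2 3 6 7 1 11)(12 13)=[2, 11, 3, 6, 4, 5, 7, 1, 8, 9, 10, 0, 13, 12]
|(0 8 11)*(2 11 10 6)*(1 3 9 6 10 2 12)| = 20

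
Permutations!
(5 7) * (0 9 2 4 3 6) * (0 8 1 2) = [9, 2, 4, 6, 3, 7, 8, 5, 1, 0] = (0 9)(1 2 4 3 6 8)(5 7)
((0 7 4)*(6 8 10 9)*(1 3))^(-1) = (0 4 7)(1 3)(6 9 10 8) = [4, 3, 2, 1, 7, 5, 9, 0, 6, 10, 8]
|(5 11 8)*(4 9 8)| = |(4 9 8 5 11)| = 5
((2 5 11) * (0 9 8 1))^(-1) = (0 1 8 9)(2 11 5) = [1, 8, 11, 3, 4, 2, 6, 7, 9, 0, 10, 5]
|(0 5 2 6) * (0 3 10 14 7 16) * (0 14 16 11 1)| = 11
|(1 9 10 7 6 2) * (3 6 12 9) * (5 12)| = 20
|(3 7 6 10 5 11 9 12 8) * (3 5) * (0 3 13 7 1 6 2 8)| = 13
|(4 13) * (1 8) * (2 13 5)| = |(1 8)(2 13 4 5)| = 4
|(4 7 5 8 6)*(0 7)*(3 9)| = |(0 7 5 8 6 4)(3 9)| = 6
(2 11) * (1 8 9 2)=[0, 8, 11, 3, 4, 5, 6, 7, 9, 2, 10, 1]=(1 8 9 2 11)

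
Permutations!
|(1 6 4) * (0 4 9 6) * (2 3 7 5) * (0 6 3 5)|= 14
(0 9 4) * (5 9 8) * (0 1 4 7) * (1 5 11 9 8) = (0 1 4 5 8 11 9 7) = [1, 4, 2, 3, 5, 8, 6, 0, 11, 7, 10, 9]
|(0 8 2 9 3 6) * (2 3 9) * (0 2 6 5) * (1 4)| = 4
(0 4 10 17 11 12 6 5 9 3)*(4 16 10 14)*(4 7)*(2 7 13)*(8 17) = (0 16 10 8 17 11 12 6 5 9 3)(2 7 4 14 13) = [16, 1, 7, 0, 14, 9, 5, 4, 17, 3, 8, 12, 6, 2, 13, 15, 10, 11]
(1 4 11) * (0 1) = [1, 4, 2, 3, 11, 5, 6, 7, 8, 9, 10, 0] = (0 1 4 11)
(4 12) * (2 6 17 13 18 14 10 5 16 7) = (2 6 17 13 18 14 10 5 16 7)(4 12) = [0, 1, 6, 3, 12, 16, 17, 2, 8, 9, 5, 11, 4, 18, 10, 15, 7, 13, 14]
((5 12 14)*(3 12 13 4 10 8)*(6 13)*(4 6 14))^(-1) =(3 8 10 4 12)(5 14)(6 13) =[0, 1, 2, 8, 12, 14, 13, 7, 10, 9, 4, 11, 3, 6, 5]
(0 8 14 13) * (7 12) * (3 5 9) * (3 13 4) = (0 8 14 4 3 5 9 13)(7 12) = [8, 1, 2, 5, 3, 9, 6, 12, 14, 13, 10, 11, 7, 0, 4]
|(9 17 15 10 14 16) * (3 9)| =|(3 9 17 15 10 14 16)| =7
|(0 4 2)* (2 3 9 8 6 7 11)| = |(0 4 3 9 8 6 7 11 2)| = 9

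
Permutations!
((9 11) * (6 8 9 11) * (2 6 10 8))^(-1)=[0, 1, 6, 3, 4, 5, 2, 7, 10, 8, 9, 11]=(11)(2 6)(8 10 9)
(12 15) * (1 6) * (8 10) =(1 6)(8 10)(12 15) =[0, 6, 2, 3, 4, 5, 1, 7, 10, 9, 8, 11, 15, 13, 14, 12]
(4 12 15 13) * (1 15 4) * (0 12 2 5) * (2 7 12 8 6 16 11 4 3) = (0 8 6 16 11 4 7 12 3 2 5)(1 15 13) = [8, 15, 5, 2, 7, 0, 16, 12, 6, 9, 10, 4, 3, 1, 14, 13, 11]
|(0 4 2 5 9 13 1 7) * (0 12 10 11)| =|(0 4 2 5 9 13 1 7 12 10 11)| =11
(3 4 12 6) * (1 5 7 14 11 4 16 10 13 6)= [0, 5, 2, 16, 12, 7, 3, 14, 8, 9, 13, 4, 1, 6, 11, 15, 10]= (1 5 7 14 11 4 12)(3 16 10 13 6)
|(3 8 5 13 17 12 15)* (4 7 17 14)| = |(3 8 5 13 14 4 7 17 12 15)| = 10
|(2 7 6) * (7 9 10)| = 5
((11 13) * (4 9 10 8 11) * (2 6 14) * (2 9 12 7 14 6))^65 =(4 7 9 8 13 12 14 10 11) =[0, 1, 2, 3, 7, 5, 6, 9, 13, 8, 11, 4, 14, 12, 10]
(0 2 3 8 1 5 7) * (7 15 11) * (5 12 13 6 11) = [2, 12, 3, 8, 4, 15, 11, 0, 1, 9, 10, 7, 13, 6, 14, 5] = (0 2 3 8 1 12 13 6 11 7)(5 15)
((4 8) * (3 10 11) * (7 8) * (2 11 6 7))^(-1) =(2 4 8 7 6 10 3 11) =[0, 1, 4, 11, 8, 5, 10, 6, 7, 9, 3, 2]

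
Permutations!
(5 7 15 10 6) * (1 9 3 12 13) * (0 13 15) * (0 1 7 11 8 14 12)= (0 13 7 1 9 3)(5 11 8 14 12 15 10 6)= [13, 9, 2, 0, 4, 11, 5, 1, 14, 3, 6, 8, 15, 7, 12, 10]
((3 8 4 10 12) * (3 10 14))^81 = (3 8 4 14)(10 12) = [0, 1, 2, 8, 14, 5, 6, 7, 4, 9, 12, 11, 10, 13, 3]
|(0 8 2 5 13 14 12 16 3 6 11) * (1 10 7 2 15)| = |(0 8 15 1 10 7 2 5 13 14 12 16 3 6 11)| = 15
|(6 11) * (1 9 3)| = 6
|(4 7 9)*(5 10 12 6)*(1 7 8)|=20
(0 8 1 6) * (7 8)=(0 7 8 1 6)=[7, 6, 2, 3, 4, 5, 0, 8, 1]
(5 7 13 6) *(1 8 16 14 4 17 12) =[0, 8, 2, 3, 17, 7, 5, 13, 16, 9, 10, 11, 1, 6, 4, 15, 14, 12] =(1 8 16 14 4 17 12)(5 7 13 6)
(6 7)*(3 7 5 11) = (3 7 6 5 11) = [0, 1, 2, 7, 4, 11, 5, 6, 8, 9, 10, 3]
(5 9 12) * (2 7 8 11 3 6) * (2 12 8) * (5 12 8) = (12)(2 7)(3 6 8 11)(5 9) = [0, 1, 7, 6, 4, 9, 8, 2, 11, 5, 10, 3, 12]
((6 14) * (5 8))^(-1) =(5 8)(6 14) =[0, 1, 2, 3, 4, 8, 14, 7, 5, 9, 10, 11, 12, 13, 6]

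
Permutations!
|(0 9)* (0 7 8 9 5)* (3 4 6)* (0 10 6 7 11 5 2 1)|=|(0 2 1)(3 4 7 8 9 11 5 10 6)|=9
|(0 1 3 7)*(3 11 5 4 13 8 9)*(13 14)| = 11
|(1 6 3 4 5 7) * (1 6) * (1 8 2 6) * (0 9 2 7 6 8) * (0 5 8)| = 21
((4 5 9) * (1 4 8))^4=(1 8 9 5 4)=[0, 8, 2, 3, 1, 4, 6, 7, 9, 5]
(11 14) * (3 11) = [0, 1, 2, 11, 4, 5, 6, 7, 8, 9, 10, 14, 12, 13, 3] = (3 11 14)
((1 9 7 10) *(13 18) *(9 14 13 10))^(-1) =(1 10 18 13 14)(7 9) =[0, 10, 2, 3, 4, 5, 6, 9, 8, 7, 18, 11, 12, 14, 1, 15, 16, 17, 13]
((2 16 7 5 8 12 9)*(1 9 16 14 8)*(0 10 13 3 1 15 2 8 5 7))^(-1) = (0 16 12 8 9 1 3 13 10)(2 15 5 14) = [16, 3, 15, 13, 4, 14, 6, 7, 9, 1, 0, 11, 8, 10, 2, 5, 12]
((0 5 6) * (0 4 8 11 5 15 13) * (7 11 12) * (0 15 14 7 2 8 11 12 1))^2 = (15)(0 7 2 1 14 12 8)(4 5)(6 11) = [7, 14, 1, 3, 5, 4, 11, 2, 0, 9, 10, 6, 8, 13, 12, 15]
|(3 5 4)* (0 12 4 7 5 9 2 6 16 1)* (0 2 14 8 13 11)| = 36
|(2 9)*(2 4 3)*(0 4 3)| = 6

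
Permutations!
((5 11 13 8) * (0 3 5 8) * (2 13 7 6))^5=(0 6 5 13 7 3 2 11)=[6, 1, 11, 2, 4, 13, 5, 3, 8, 9, 10, 0, 12, 7]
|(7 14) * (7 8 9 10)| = |(7 14 8 9 10)| = 5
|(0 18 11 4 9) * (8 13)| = |(0 18 11 4 9)(8 13)| = 10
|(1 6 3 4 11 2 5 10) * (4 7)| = 9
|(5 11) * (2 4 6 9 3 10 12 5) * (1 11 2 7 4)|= |(1 11 7 4 6 9 3 10 12 5 2)|= 11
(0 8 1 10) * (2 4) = (0 8 1 10)(2 4) = [8, 10, 4, 3, 2, 5, 6, 7, 1, 9, 0]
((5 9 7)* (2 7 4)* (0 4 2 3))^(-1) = (0 3 4)(2 9 5 7) = [3, 1, 9, 4, 0, 7, 6, 2, 8, 5]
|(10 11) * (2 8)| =|(2 8)(10 11)| =2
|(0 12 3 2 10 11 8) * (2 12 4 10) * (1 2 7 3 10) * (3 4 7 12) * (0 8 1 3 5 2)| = |(0 7 4 3 5 2 12 10 11 1)| = 10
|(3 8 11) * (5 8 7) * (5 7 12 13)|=6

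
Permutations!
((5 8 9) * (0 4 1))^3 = (9) = [0, 1, 2, 3, 4, 5, 6, 7, 8, 9]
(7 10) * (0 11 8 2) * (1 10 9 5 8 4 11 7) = [7, 10, 0, 3, 11, 8, 6, 9, 2, 5, 1, 4] = (0 7 9 5 8 2)(1 10)(4 11)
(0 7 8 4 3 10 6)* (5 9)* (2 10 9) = [7, 1, 10, 9, 3, 2, 0, 8, 4, 5, 6] = (0 7 8 4 3 9 5 2 10 6)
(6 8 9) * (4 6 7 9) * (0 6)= (0 6 8 4)(7 9)= [6, 1, 2, 3, 0, 5, 8, 9, 4, 7]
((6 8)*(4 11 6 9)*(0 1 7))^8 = (0 7 1)(4 8 11 9 6) = [7, 0, 2, 3, 8, 5, 4, 1, 11, 6, 10, 9]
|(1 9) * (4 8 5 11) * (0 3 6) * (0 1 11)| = |(0 3 6 1 9 11 4 8 5)| = 9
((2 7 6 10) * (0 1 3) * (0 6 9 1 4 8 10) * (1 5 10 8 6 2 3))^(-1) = (0 6 4)(2 3 10 5 9 7) = [6, 1, 3, 10, 0, 9, 4, 2, 8, 7, 5]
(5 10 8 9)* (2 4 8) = (2 4 8 9 5 10) = [0, 1, 4, 3, 8, 10, 6, 7, 9, 5, 2]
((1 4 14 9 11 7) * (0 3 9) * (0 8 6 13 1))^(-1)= (0 7 11 9 3)(1 13 6 8 14 4)= [7, 13, 2, 0, 1, 5, 8, 11, 14, 3, 10, 9, 12, 6, 4]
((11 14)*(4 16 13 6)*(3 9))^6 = (4 13)(6 16) = [0, 1, 2, 3, 13, 5, 16, 7, 8, 9, 10, 11, 12, 4, 14, 15, 6]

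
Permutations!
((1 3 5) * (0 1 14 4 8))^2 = (0 3 14 8 1 5 4) = [3, 5, 2, 14, 0, 4, 6, 7, 1, 9, 10, 11, 12, 13, 8]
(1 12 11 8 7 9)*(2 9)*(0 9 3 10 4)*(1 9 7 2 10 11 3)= (0 7 10 4)(1 12 3 11 8 2)= [7, 12, 1, 11, 0, 5, 6, 10, 2, 9, 4, 8, 3]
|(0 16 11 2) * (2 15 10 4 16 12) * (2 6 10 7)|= 10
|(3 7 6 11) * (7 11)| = |(3 11)(6 7)| = 2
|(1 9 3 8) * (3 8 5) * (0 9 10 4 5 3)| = |(0 9 8 1 10 4 5)| = 7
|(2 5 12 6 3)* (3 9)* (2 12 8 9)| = 7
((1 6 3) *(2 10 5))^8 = (1 3 6)(2 5 10) = [0, 3, 5, 6, 4, 10, 1, 7, 8, 9, 2]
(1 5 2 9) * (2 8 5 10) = [0, 10, 9, 3, 4, 8, 6, 7, 5, 1, 2] = (1 10 2 9)(5 8)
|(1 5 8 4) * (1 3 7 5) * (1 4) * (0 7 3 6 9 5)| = 6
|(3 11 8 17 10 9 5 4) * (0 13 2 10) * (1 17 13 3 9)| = 9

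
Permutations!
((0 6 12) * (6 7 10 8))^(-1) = (0 12 6 8 10 7) = [12, 1, 2, 3, 4, 5, 8, 0, 10, 9, 7, 11, 6]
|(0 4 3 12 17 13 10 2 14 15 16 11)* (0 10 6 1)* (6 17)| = 6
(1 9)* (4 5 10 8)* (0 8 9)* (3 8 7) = (0 7 3 8 4 5 10 9 1) = [7, 0, 2, 8, 5, 10, 6, 3, 4, 1, 9]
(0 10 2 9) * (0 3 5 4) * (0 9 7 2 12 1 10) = (1 10 12)(2 7)(3 5 4 9) = [0, 10, 7, 5, 9, 4, 6, 2, 8, 3, 12, 11, 1]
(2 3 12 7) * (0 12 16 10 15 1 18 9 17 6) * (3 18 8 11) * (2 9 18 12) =(18)(0 2 12 7 9 17 6)(1 8 11 3 16 10 15) =[2, 8, 12, 16, 4, 5, 0, 9, 11, 17, 15, 3, 7, 13, 14, 1, 10, 6, 18]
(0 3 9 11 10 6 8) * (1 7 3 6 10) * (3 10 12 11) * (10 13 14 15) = [6, 7, 2, 9, 4, 5, 8, 13, 0, 3, 12, 1, 11, 14, 15, 10] = (0 6 8)(1 7 13 14 15 10 12 11)(3 9)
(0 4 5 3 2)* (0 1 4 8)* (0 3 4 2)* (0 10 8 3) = (0 3 10 8)(1 2)(4 5) = [3, 2, 1, 10, 5, 4, 6, 7, 0, 9, 8]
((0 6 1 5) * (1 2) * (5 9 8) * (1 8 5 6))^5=(0 1 9 5)(2 6 8)=[1, 9, 6, 3, 4, 0, 8, 7, 2, 5]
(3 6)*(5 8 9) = (3 6)(5 8 9) = [0, 1, 2, 6, 4, 8, 3, 7, 9, 5]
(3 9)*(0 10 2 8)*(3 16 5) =[10, 1, 8, 9, 4, 3, 6, 7, 0, 16, 2, 11, 12, 13, 14, 15, 5] =(0 10 2 8)(3 9 16 5)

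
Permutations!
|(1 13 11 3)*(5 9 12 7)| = 4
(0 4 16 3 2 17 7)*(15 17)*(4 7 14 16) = [7, 1, 15, 2, 4, 5, 6, 0, 8, 9, 10, 11, 12, 13, 16, 17, 3, 14] = (0 7)(2 15 17 14 16 3)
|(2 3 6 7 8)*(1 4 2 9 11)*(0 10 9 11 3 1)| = 24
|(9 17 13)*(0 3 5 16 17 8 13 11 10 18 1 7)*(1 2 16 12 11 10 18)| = 12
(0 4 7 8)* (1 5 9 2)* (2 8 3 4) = [2, 5, 1, 4, 7, 9, 6, 3, 0, 8] = (0 2 1 5 9 8)(3 4 7)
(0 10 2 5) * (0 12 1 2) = (0 10)(1 2 5 12) = [10, 2, 5, 3, 4, 12, 6, 7, 8, 9, 0, 11, 1]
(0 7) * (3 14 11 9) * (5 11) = [7, 1, 2, 14, 4, 11, 6, 0, 8, 3, 10, 9, 12, 13, 5] = (0 7)(3 14 5 11 9)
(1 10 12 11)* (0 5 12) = [5, 10, 2, 3, 4, 12, 6, 7, 8, 9, 0, 1, 11] = (0 5 12 11 1 10)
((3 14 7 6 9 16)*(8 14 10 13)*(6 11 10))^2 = [0, 1, 2, 9, 4, 5, 16, 10, 7, 3, 8, 13, 12, 14, 11, 15, 6] = (3 9)(6 16)(7 10 8)(11 13 14)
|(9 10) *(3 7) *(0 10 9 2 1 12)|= |(0 10 2 1 12)(3 7)|= 10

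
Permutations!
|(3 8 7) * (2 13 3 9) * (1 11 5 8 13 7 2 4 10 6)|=|(1 11 5 8 2 7 9 4 10 6)(3 13)|=10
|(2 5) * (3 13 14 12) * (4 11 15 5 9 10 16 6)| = 36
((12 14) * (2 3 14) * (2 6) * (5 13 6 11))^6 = (2 13 11 14)(3 6 5 12) = [0, 1, 13, 6, 4, 12, 5, 7, 8, 9, 10, 14, 3, 11, 2]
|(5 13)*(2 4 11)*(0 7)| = |(0 7)(2 4 11)(5 13)| = 6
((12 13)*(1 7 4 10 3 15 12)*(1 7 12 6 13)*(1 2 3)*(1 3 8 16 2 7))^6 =(16)(1 15 4)(3 7 13)(6 10 12) =[0, 15, 2, 7, 1, 5, 10, 13, 8, 9, 12, 11, 6, 3, 14, 4, 16]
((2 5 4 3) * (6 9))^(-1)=(2 3 4 5)(6 9)=[0, 1, 3, 4, 5, 2, 9, 7, 8, 6]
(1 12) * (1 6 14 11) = (1 12 6 14 11) = [0, 12, 2, 3, 4, 5, 14, 7, 8, 9, 10, 1, 6, 13, 11]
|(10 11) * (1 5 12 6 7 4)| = 6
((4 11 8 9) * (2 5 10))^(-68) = (11)(2 5 10) = [0, 1, 5, 3, 4, 10, 6, 7, 8, 9, 2, 11]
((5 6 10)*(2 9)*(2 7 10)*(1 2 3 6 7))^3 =(10)(3 6) =[0, 1, 2, 6, 4, 5, 3, 7, 8, 9, 10]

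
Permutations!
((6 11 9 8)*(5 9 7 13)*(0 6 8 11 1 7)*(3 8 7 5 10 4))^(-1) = (0 11 9 5 1 6)(3 4 10 13 7 8) = [11, 6, 2, 4, 10, 1, 0, 8, 3, 5, 13, 9, 12, 7]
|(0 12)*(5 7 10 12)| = |(0 5 7 10 12)| = 5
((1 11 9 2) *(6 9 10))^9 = (1 6)(2 10)(9 11) = [0, 6, 10, 3, 4, 5, 1, 7, 8, 11, 2, 9]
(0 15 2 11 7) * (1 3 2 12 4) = [15, 3, 11, 2, 1, 5, 6, 0, 8, 9, 10, 7, 4, 13, 14, 12] = (0 15 12 4 1 3 2 11 7)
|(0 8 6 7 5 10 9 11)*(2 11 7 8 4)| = |(0 4 2 11)(5 10 9 7)(6 8)| = 4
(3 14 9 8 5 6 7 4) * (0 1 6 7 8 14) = (0 1 6 8 5 7 4 3)(9 14) = [1, 6, 2, 0, 3, 7, 8, 4, 5, 14, 10, 11, 12, 13, 9]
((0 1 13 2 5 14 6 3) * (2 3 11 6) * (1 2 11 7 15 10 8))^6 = [7, 14, 15, 6, 4, 10, 13, 3, 5, 9, 2, 1, 12, 11, 8, 0] = (0 7 3 6 13 11 1 14 8 5 10 2 15)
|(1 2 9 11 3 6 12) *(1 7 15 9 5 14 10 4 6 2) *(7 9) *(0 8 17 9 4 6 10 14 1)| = 36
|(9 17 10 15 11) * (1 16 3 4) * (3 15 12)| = 10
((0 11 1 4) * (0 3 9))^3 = (0 4)(1 9)(3 11) = [4, 9, 2, 11, 0, 5, 6, 7, 8, 1, 10, 3]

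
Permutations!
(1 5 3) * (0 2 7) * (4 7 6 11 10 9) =(0 2 6 11 10 9 4 7)(1 5 3) =[2, 5, 6, 1, 7, 3, 11, 0, 8, 4, 9, 10]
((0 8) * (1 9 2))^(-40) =[0, 2, 9, 3, 4, 5, 6, 7, 8, 1] =(1 2 9)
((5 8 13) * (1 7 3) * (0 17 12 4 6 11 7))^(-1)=[1, 3, 2, 7, 12, 13, 4, 11, 5, 9, 10, 6, 17, 8, 14, 15, 16, 0]=(0 1 3 7 11 6 4 12 17)(5 13 8)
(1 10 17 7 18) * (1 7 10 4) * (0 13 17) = [13, 4, 2, 3, 1, 5, 6, 18, 8, 9, 0, 11, 12, 17, 14, 15, 16, 10, 7] = (0 13 17 10)(1 4)(7 18)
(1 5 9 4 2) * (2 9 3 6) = (1 5 3 6 2)(4 9) = [0, 5, 1, 6, 9, 3, 2, 7, 8, 4]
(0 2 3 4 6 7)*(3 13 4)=(0 2 13 4 6 7)=[2, 1, 13, 3, 6, 5, 7, 0, 8, 9, 10, 11, 12, 4]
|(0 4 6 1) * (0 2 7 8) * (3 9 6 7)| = 20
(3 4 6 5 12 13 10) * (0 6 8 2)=(0 6 5 12 13 10 3 4 8 2)=[6, 1, 0, 4, 8, 12, 5, 7, 2, 9, 3, 11, 13, 10]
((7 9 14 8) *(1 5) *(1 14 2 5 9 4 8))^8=[0, 5, 1, 3, 7, 9, 6, 8, 4, 14, 10, 11, 12, 13, 2]=(1 5 9 14 2)(4 7 8)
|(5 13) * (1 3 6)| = 6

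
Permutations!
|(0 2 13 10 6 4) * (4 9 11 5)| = |(0 2 13 10 6 9 11 5 4)| = 9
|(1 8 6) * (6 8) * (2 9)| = 2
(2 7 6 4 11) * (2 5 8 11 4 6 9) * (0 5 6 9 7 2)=(0 5 8 11 6 9)=[5, 1, 2, 3, 4, 8, 9, 7, 11, 0, 10, 6]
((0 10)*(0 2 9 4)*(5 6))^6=(0 10 2 9 4)=[10, 1, 9, 3, 0, 5, 6, 7, 8, 4, 2]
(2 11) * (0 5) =(0 5)(2 11) =[5, 1, 11, 3, 4, 0, 6, 7, 8, 9, 10, 2]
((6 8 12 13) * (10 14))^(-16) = (14) = [0, 1, 2, 3, 4, 5, 6, 7, 8, 9, 10, 11, 12, 13, 14]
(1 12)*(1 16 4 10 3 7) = (1 12 16 4 10 3 7) = [0, 12, 2, 7, 10, 5, 6, 1, 8, 9, 3, 11, 16, 13, 14, 15, 4]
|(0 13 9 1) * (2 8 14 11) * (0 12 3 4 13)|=|(1 12 3 4 13 9)(2 8 14 11)|=12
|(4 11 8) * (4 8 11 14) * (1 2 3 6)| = |(1 2 3 6)(4 14)| = 4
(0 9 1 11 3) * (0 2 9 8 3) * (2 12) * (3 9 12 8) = (0 3 8 9 1 11)(2 12) = [3, 11, 12, 8, 4, 5, 6, 7, 9, 1, 10, 0, 2]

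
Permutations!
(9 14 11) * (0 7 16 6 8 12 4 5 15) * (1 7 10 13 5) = (0 10 13 5 15)(1 7 16 6 8 12 4)(9 14 11) = [10, 7, 2, 3, 1, 15, 8, 16, 12, 14, 13, 9, 4, 5, 11, 0, 6]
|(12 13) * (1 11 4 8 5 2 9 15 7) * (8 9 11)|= |(1 8 5 2 11 4 9 15 7)(12 13)|= 18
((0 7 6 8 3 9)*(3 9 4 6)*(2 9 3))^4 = (9) = [0, 1, 2, 3, 4, 5, 6, 7, 8, 9]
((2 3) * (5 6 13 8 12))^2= (5 13 12 6 8)= [0, 1, 2, 3, 4, 13, 8, 7, 5, 9, 10, 11, 6, 12]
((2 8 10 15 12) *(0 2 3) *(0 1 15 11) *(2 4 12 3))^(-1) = (0 11 10 8 2 12 4)(1 3 15) = [11, 3, 12, 15, 0, 5, 6, 7, 2, 9, 8, 10, 4, 13, 14, 1]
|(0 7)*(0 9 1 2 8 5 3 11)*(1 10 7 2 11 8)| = 12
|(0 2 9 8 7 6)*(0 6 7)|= |(0 2 9 8)|= 4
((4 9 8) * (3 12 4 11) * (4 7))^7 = [0, 1, 2, 3, 4, 5, 6, 7, 8, 9, 10, 11, 12] = (12)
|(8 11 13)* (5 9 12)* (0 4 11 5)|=8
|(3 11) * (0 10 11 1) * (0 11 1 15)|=|(0 10 1 11 3 15)|=6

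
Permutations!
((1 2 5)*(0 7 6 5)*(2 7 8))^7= (0 8 2)(1 5 6 7)= [8, 5, 0, 3, 4, 6, 7, 1, 2]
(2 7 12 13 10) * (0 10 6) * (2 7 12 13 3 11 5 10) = (0 2 12 3 11 5 10 7 13 6) = [2, 1, 12, 11, 4, 10, 0, 13, 8, 9, 7, 5, 3, 6]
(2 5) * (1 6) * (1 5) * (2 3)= (1 6 5 3 2)= [0, 6, 1, 2, 4, 3, 5]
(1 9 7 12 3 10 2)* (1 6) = (1 9 7 12 3 10 2 6) = [0, 9, 6, 10, 4, 5, 1, 12, 8, 7, 2, 11, 3]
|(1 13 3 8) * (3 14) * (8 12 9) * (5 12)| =8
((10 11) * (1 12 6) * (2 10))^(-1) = (1 6 12)(2 11 10) = [0, 6, 11, 3, 4, 5, 12, 7, 8, 9, 2, 10, 1]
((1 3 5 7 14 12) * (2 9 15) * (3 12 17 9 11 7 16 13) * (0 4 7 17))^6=(0 7)(2 11 17 9 15)(3 16)(4 14)(5 13)=[7, 1, 11, 16, 14, 13, 6, 0, 8, 15, 10, 17, 12, 5, 4, 2, 3, 9]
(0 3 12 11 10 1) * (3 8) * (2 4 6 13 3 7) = (0 8 7 2 4 6 13 3 12 11 10 1) = [8, 0, 4, 12, 6, 5, 13, 2, 7, 9, 1, 10, 11, 3]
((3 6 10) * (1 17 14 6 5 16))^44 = [0, 10, 2, 17, 4, 14, 16, 7, 8, 9, 1, 11, 12, 13, 5, 15, 6, 3] = (1 10)(3 17)(5 14)(6 16)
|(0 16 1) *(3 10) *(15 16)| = 4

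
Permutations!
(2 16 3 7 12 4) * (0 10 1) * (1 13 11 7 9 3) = (0 10 13 11 7 12 4 2 16 1)(3 9) = [10, 0, 16, 9, 2, 5, 6, 12, 8, 3, 13, 7, 4, 11, 14, 15, 1]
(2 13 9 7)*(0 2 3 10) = (0 2 13 9 7 3 10) = [2, 1, 13, 10, 4, 5, 6, 3, 8, 7, 0, 11, 12, 9]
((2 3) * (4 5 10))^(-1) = (2 3)(4 10 5) = [0, 1, 3, 2, 10, 4, 6, 7, 8, 9, 5]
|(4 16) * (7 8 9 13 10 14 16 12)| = 9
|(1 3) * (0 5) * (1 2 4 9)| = 10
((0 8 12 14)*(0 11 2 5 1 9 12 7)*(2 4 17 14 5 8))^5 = (0 2 8 7)(1 9 12 5)(4 17 14 11) = [2, 9, 8, 3, 17, 1, 6, 0, 7, 12, 10, 4, 5, 13, 11, 15, 16, 14]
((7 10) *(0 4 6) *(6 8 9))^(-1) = [6, 1, 2, 3, 0, 5, 9, 10, 4, 8, 7] = (0 6 9 8 4)(7 10)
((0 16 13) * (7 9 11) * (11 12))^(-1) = (0 13 16)(7 11 12 9) = [13, 1, 2, 3, 4, 5, 6, 11, 8, 7, 10, 12, 9, 16, 14, 15, 0]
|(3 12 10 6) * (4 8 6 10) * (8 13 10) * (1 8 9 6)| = 14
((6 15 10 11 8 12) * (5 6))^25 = (5 11 6 8 15 12 10) = [0, 1, 2, 3, 4, 11, 8, 7, 15, 9, 5, 6, 10, 13, 14, 12]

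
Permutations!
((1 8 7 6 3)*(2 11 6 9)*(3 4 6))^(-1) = (1 3 11 2 9 7 8)(4 6) = [0, 3, 9, 11, 6, 5, 4, 8, 1, 7, 10, 2]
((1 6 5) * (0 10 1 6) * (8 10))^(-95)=(0 8 10 1)(5 6)=[8, 0, 2, 3, 4, 6, 5, 7, 10, 9, 1]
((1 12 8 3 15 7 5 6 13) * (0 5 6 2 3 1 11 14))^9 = [14, 1, 5, 2, 4, 0, 7, 15, 8, 9, 10, 13, 12, 6, 11, 3] = (0 14 11 13 6 7 15 3 2 5)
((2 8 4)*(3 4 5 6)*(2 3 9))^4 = (2 9 6 5 8) = [0, 1, 9, 3, 4, 8, 5, 7, 2, 6]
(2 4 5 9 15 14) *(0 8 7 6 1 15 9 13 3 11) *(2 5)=(0 8 7 6 1 15 14 5 13 3 11)(2 4)=[8, 15, 4, 11, 2, 13, 1, 6, 7, 9, 10, 0, 12, 3, 5, 14]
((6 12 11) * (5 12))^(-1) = (5 6 11 12) = [0, 1, 2, 3, 4, 6, 11, 7, 8, 9, 10, 12, 5]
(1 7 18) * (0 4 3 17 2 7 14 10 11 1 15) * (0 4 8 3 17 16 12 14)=(0 8 3 16 12 14 10 11 1)(2 7 18 15 4 17)=[8, 0, 7, 16, 17, 5, 6, 18, 3, 9, 11, 1, 14, 13, 10, 4, 12, 2, 15]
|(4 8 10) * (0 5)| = |(0 5)(4 8 10)| = 6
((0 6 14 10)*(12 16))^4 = (16) = [0, 1, 2, 3, 4, 5, 6, 7, 8, 9, 10, 11, 12, 13, 14, 15, 16]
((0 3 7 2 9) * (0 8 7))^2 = (2 8)(7 9) = [0, 1, 8, 3, 4, 5, 6, 9, 2, 7]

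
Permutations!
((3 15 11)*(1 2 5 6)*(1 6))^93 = [0, 1, 2, 3, 4, 5, 6, 7, 8, 9, 10, 11, 12, 13, 14, 15] = (15)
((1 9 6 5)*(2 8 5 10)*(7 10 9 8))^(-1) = (1 5 8)(2 10 7)(6 9) = [0, 5, 10, 3, 4, 8, 9, 2, 1, 6, 7]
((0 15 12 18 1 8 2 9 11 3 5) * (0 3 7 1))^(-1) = (0 18 12 15)(1 7 11 9 2 8)(3 5) = [18, 7, 8, 5, 4, 3, 6, 11, 1, 2, 10, 9, 15, 13, 14, 0, 16, 17, 12]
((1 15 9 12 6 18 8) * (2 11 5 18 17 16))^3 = [0, 12, 18, 3, 4, 1, 2, 7, 9, 17, 10, 8, 16, 13, 14, 6, 5, 11, 15] = (1 12 16 5)(2 18 15 6)(8 9 17 11)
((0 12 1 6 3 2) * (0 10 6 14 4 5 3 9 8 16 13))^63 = [2, 6, 0, 13, 8, 16, 1, 7, 4, 14, 12, 11, 10, 3, 9, 15, 5] = (0 2)(1 6)(3 13)(4 8)(5 16)(9 14)(10 12)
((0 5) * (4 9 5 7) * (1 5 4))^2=(9)(0 1)(5 7)=[1, 0, 2, 3, 4, 7, 6, 5, 8, 9]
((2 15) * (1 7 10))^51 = (2 15) = [0, 1, 15, 3, 4, 5, 6, 7, 8, 9, 10, 11, 12, 13, 14, 2]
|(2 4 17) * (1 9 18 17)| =|(1 9 18 17 2 4)| =6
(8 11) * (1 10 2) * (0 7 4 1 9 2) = [7, 10, 9, 3, 1, 5, 6, 4, 11, 2, 0, 8] = (0 7 4 1 10)(2 9)(8 11)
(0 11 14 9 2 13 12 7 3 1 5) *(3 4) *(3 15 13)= (0 11 14 9 2 3 1 5)(4 15 13 12 7)= [11, 5, 3, 1, 15, 0, 6, 4, 8, 2, 10, 14, 7, 12, 9, 13]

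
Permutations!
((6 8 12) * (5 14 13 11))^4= [0, 1, 2, 3, 4, 5, 8, 7, 12, 9, 10, 11, 6, 13, 14]= (14)(6 8 12)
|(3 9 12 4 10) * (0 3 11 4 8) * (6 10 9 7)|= |(0 3 7 6 10 11 4 9 12 8)|= 10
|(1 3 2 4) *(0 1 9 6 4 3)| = 6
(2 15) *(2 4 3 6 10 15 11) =[0, 1, 11, 6, 3, 5, 10, 7, 8, 9, 15, 2, 12, 13, 14, 4] =(2 11)(3 6 10 15 4)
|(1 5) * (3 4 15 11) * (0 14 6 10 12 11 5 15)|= 24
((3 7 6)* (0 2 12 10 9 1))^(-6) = (12) = [0, 1, 2, 3, 4, 5, 6, 7, 8, 9, 10, 11, 12]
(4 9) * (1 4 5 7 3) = [0, 4, 2, 1, 9, 7, 6, 3, 8, 5] = (1 4 9 5 7 3)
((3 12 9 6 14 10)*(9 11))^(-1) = (3 10 14 6 9 11 12) = [0, 1, 2, 10, 4, 5, 9, 7, 8, 11, 14, 12, 3, 13, 6]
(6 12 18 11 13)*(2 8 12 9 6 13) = (2 8 12 18 11)(6 9) = [0, 1, 8, 3, 4, 5, 9, 7, 12, 6, 10, 2, 18, 13, 14, 15, 16, 17, 11]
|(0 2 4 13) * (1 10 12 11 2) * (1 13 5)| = 14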